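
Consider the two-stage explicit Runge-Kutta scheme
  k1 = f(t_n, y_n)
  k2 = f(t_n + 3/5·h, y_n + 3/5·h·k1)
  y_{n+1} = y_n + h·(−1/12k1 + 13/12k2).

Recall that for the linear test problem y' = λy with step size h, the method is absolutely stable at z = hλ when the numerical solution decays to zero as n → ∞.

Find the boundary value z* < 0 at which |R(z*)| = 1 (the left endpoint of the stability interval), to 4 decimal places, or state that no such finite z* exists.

left endpoint -1.5385.

Set f=λy, z=hλ:
  k1=λy_n ⇒ h·k1=z·y_n;  k2=λ(1+3/5z)y_n ⇒ h·k2=z(1+3/5z)y_n
  y_{n+1}/y_n = 1 − 1/12z + 13/12z(1+3/5z) = 1 + z + 13/20z²
  R(z) = 1 + z + 13/20z².

Solve |R(x)|<1 on ℝ⁻.
x=-0.42: |R|=0.6947
R=1: x+13/20x²=0 ⇒ x=−20/13=-1.5385; min R=1−1/(4·13/20)=0.6154>−1
Confirm numerically:
  x=-1.487: |R|=0.95026 <1
  x=-1.190: |R|=0.73046 <1
  x=-1.147: |R|=0.70815 <1
  x=-0.844: |R|=0.61902 <1
  x=-2.131: |R|=1.82075 >1
  x=-1.638: |R|=1.10598 >1
  x=-1.635: |R|=1.10260 >1
Interval (-1.5385, 0).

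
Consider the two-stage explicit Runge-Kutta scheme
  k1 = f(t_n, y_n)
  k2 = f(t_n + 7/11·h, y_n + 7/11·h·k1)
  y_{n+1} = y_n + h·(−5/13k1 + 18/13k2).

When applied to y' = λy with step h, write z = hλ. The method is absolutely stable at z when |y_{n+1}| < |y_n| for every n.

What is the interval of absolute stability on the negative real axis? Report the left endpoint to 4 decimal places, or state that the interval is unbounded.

z∈(-1.1349,0).

With y'=λy (z=hλ):
  k1=λy_n ⇒ h·k1=z·y_n;  k2=λ(1+7/11z)y_n ⇒ h·k2=z(1+7/11z)y_n
  y_{n+1}/y_n = 1 − 5/13z + 18/13z(1+7/11z) = 1 + z + 126/143z²
  so R(z) = 1 + z + 126/143z².

Boundary: |R(x)|=1, x<0.
x=-1.6: |R|=1.6557
R=1: x+126/143x²=0 ⇒ x=−143/126=-1.1349; min R=1−1/(4·126/143)=0.7163>−1
Confirm numerically:
  x=-1.050: |R|=0.92143 <1
  x=-0.635: |R|=0.72029 <1
  x=-0.595: |R|=0.71694 <1
  x=-0.566: |R|=0.71627 <1
  x=-1.613: |R|=1.67947 >1
  x=-1.400: |R|=1.32699 >1
  x=-1.278: |R|=1.16112 >1
Interval (-1.1349, 0).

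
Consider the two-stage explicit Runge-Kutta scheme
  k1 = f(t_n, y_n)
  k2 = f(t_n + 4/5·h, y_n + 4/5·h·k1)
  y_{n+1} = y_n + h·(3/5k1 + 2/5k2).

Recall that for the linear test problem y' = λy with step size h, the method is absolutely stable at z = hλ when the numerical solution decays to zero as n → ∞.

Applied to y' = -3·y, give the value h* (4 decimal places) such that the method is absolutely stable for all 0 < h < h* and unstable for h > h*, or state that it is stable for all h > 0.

On y'=λy, z=hλ:
  k1=λy_n ⇒ h·k1=z·y_n;  k2=λ(1+4/5z)y_n ⇒ h·k2=z(1+4/5z)y_n
  y_{n+1}/y_n = 1 + 3/5z + 2/5z(1+4/5z) = 1 + z + 8/25z²
  Hence R(z) = 1 + z + 8/25z².

Find x<0 with |R(x)|<1.
x=-1.7: |R|=0.2248
R=1: x+8/25x²=0 ⇒ x=−25/8=-3.1250; min R=1−1/(4·8/25)=0.2188>−1
Confirm numerically:
  x=-3.020: |R|=0.89853 <1
  x=-2.717: |R|=0.64527 <1
  x=-1.694: |R|=0.22428 <1
  x=-3.417: |R|=1.31928 >1
  x=-3.187: |R|=1.06323 >1
So |R|<1 on (-3.1250, 0).

(-3.1250,0); λ=-3 ⇒ h* = (25/8)/3 = 1.0417.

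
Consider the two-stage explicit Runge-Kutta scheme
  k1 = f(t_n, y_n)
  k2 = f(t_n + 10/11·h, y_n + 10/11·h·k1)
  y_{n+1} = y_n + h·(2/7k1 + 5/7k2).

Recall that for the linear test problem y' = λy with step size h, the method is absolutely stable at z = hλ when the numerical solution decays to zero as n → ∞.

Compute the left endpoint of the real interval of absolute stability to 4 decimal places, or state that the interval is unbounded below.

Test eqn y'=λy, z=hλ:
  k1=λy_n ⇒ h·k1=z·y_n;  k2=λ(1+10/11z)y_n ⇒ h·k2=z(1+10/11z)y_n
  y_{n+1}/y_n = 1 + 2/7z + 5/7z(1+10/11z) = 1 + z + 50/77z²
  ⇒ R(z) = 1 + z + 50/77z².

Find x<0 with |R(x)|<1.
x=-1.49: |R|=0.9516
R=1: x+50/77x²=0 ⇒ x=−77/50=-1.5400; min R=1−1/(4·50/77)=0.6150>−1
Confirm numerically:
  x=-1.255: |R|=0.76774 <1
  x=-0.911: |R|=0.62791 <1
  x=-0.687: |R|=0.61947 <1
  x=-1.937: |R|=1.49934 >1
  x=-1.810: |R|=1.31734 >1
So |R|<1 on (-1.5400, 0).

z* = -1.5400.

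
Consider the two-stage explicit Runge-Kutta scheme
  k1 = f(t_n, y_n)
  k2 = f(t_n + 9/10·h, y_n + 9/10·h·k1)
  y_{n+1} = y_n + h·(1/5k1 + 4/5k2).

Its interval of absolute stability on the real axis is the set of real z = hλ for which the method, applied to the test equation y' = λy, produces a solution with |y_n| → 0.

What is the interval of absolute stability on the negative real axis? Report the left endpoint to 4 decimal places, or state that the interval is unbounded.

Set f=λy, z=hλ:
  k1=λy_n ⇒ h·k1=z·y_n;  k2=λ(1+9/10z)y_n ⇒ h·k2=z(1+9/10z)y_n
  y_{n+1}/y_n = 1 + 1/5z + 4/5z(1+9/10z) = 1 + z + 18/25z²
  Hence R(z) = 1 + z + 18/25z².

Find x<0 with |R(x)|<1.
x=-1.61: |R|=1.2563
R=1: x+18/25x²=0 ⇒ x=−25/18=-1.3889; min R=1−1/(4·18/25)=0.6528>−1
Confirm numerically:
  x=-1.117: |R|=0.78134 <1
  x=-0.738: |R|=0.65414 <1
  x=-0.580: |R|=0.66221 <1
  x=-1.959: |R|=1.80413 >1
  x=-1.561: |R|=1.19344 >1
Interval (-1.3889, 0).

z∈(-1.3889,0).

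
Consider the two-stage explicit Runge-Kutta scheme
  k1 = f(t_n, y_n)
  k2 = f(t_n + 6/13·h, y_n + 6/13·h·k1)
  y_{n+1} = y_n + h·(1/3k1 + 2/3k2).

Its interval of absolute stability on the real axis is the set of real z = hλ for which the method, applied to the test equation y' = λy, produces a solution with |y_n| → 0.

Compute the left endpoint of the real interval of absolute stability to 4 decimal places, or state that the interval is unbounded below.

On y'=λy, z=hλ:
  k1=λy_n ⇒ h·k1=z·y_n;  k2=λ(1+6/13z)y_n ⇒ h·k2=z(1+6/13z)y_n
  y_{n+1}/y_n = 1 + 1/3z + 2/3z(1+6/13z) = 1 + z + 4/13z²
  R(z) = 1 + z + 4/13z².

Solve |R(x)|<1 on ℝ⁻.
x=-1.15: |R|=0.2569
R=1: x+4/13x²=0 ⇒ x=−13/4=-3.2500; min R=1−1/(4·4/13)=0.1875>−1
Confirm numerically:
  x=-2.541: |R|=0.44567 <1
  x=-2.283: |R|=0.32072 <1
  x=-1.597: |R|=0.18774 <1
  x=-3.479: |R|=1.24514 >1
  x=-3.408: |R|=1.16568 >1
Interval (-3.2500, 0).

left endpoint -3.2500.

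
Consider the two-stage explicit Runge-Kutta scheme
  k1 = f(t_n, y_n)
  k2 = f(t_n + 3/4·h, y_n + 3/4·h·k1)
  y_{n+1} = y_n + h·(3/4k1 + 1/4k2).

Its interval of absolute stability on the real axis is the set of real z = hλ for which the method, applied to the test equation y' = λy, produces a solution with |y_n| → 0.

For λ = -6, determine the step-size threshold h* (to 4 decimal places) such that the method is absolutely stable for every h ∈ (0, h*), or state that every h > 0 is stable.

(-5.3333,0); λ=-6 ⇒ h* = (16/3)/6 = 0.8889.

Test eqn y'=λy, z=hλ:
  k1=λy_n ⇒ h·k1=z·y_n;  k2=λ(1+3/4z)y_n ⇒ h·k2=z(1+3/4z)y_n
  y_{n+1}/y_n = 1 + 3/4z + 1/4z(1+3/4z) = 1 + z + 3/16z²
  Hence R(z) = 1 + z + 3/16z².

Find x<0 with |R(x)|<1.
x=-0.73: |R|=0.3699
R=1: x+3/16x²=0 ⇒ x=−16/3=-5.3333; min R=1−1/(4·3/16)=-0.3333>−1
Confirm numerically:
  x=-4.077: |R|=0.03961 <1
  x=-3.280: |R|=0.26280 <1
  x=-2.928: |R|=0.32053 <1
  x=-2.635: |R|=0.33315 <1
  x=-5.567: |R|=1.24390 >1
  x=-5.509: |R|=1.18145 >1
  x=-5.377: |R|=1.04402 >1
Stable set (-5.3333, 0).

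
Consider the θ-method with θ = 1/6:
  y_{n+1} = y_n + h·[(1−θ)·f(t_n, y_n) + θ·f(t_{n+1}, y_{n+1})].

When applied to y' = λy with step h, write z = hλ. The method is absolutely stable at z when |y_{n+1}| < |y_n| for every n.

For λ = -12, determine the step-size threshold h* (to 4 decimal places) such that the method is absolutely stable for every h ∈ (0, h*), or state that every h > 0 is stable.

(-3.0000,0); λ=-12 ⇒ h* = (3)/12 = 0.2500.

Test eqn y'=λy, z=hλ:
  y_{n+1} = y_n + z·[5/6·y_n + 1/6·y_{n+1}] ⇒ (1 − 1/6z)y_{n+1} = (1 + 5/6z)y_n
  R(z) = (1 + 5/6z)/(1 − 1/6z).

Need |R(x)|<1, x<0.
x=-1.21: |R|=0.0069
R=−1: 1+5/6x = −1+1/6x ⇒ -2/3x=2 ⇒ x=2/(-2/3)=-3.0000
Confirm numerically:
  x=-2.213: |R|=0.61671 <1
  x=-1.873: |R|=0.42741 <1
  x=-1.383: |R|=0.12393 <1
  x=-3.560: |R|=1.23431 >1
  x=-3.326: |R|=1.13982 >1
  x=-3.256: |R|=1.11063 >1
Interval (-3.0000, 0).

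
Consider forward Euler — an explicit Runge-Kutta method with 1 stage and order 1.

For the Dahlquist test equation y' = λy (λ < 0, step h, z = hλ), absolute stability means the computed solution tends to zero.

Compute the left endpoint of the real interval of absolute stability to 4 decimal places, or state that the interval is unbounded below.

On y'=λy, z=hλ:
  order 1, 1-stage ⇒ R(z)=1+z
  (e.g. R(-0.78)=0.22000, |R|=0.22000)

Boundary: |R(x)|=1, x<0.
x=-0.78: |R|=0.2200
|R(-1.05)|=0.0500 |R(-0.56)|=0.4400 |R(-0.53)|=0.4700
Bisect:
  x_lo=-2.4947 |R|=1.4947  x_hi=-0.3877 |R|=0.6123
  mid=-1.44120 |R|=0.44120 →hi
  mid=-1.96798 |R|=0.96798 →hi
  mid=-2.23136 |R|=1.23136 →lo
  mid=-2.09967 |R|=1.09967 →lo
  mid=-2.03382 |R|=1.03382 →lo
  mid=-2.00090 |R|=1.00090 →lo
  mid=-1.98444 |R|=0.98444 →hi
  ...
  [-2.00013,-2.00000] ⇒ x*=-2.0000
So |R|<1 on (-2.0000, 0).

z* = -2.0000.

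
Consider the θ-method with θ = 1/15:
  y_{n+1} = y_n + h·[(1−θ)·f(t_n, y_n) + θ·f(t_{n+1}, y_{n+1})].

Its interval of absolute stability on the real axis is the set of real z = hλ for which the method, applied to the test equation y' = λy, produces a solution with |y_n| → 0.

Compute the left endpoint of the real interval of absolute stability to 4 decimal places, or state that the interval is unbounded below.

With y'=λy (z=hλ):
  y_{n+1} = y_n + z·[14/15·y_n + 1/15·y_{n+1}] ⇒ (1 − 1/15z)y_{n+1} = (1 + 14/15z)y_n
  R(z) = (1 + 14/15z)/(1 − 1/15z).

Boundary: |R(x)|=1, x<0.
x=-1.04: |R|=0.0274
R=−1: 1+14/15x = −1+1/15x ⇒ -13/15x=2 ⇒ x=2/(-13/15)=-2.3077
Confirm numerically:
  x=-2.263: |R|=0.96634 <1
  x=-2.018: |R|=0.77870 <1
  x=-1.309: |R|=0.20394 <1
  x=-1.054: |R|=0.01520 <1
  x=-2.629: |R|=1.23694 >1
  x=-2.562: |R|=1.18825 >1
Interval (-2.3077, 0).

left endpoint -2.3077.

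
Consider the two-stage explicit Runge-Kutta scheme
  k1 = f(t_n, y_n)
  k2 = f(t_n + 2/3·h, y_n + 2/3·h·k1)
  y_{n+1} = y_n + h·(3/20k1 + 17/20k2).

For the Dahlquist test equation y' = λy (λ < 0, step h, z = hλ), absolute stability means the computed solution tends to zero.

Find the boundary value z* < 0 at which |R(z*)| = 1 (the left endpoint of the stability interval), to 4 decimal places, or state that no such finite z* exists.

Set f=λy, z=hλ:
  k1=λy_n ⇒ h·k1=z·y_n;  k2=λ(1+2/3z)y_n ⇒ h·k2=z(1+2/3z)y_n
  y_{n+1}/y_n = 1 + 3/20z + 17/20z(1+2/3z) = 1 + z + 17/30z²
  ⇒ R(z) = 1 + z + 17/30z².

Solve |R(x)|<1 on ℝ⁻.
x=-0.43: |R|=0.6748
R=1: x+17/30x²=0 ⇒ x=−30/17=-1.7647; min R=1−1/(4·17/30)=0.5588>−1
Confirm numerically:
  x=-1.396: |R|=0.70833 <1
  x=-1.182: |R|=0.60970 <1
  x=-1.056: |R|=0.57591 <1
  x=-0.801: |R|=0.56257 <1
  x=-2.101: |R|=1.40038 >1
  x=-2.097: |R|=1.39487 >1
Interval (-1.7647, 0).

z* = -1.7647.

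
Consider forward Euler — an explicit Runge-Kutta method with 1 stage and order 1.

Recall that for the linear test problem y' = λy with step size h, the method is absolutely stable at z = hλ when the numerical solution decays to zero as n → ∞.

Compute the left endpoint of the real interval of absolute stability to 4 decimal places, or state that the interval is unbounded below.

left endpoint -2.0000.

Set f=λy, z=hλ:
  order 1, 1-stage ⇒ R(z)=1+z
  (e.g. R(-0.69)=0.31000, |R|=0.31000)

Find x<0 with |R(x)|<1.
x=-0.69: |R|=0.3100
|R(-1.8)|=0.8000 |R(-0.88)|=0.1200 |R(-0.87)|=0.1300
Bisect:
  x_lo=-2.8902 |R|=1.8902  x_hi=-0.3871 |R|=0.6129
  mid=-1.63868 |R|=0.63868 →hi
  mid=-2.26446 |R|=1.26446 →lo
  mid=-1.95157 |R|=0.95157 →hi
  mid=-2.10802 |R|=1.10802 →lo
  mid=-2.02980 |R|=1.02980 →lo
  mid=-1.99068 |R|=0.99068 →hi
  mid=-2.01024 |R|=1.01024 →lo
  mid=-2.00046 |R|=1.00046 →lo
  mid=-1.99557 |R|=0.99557 →hi
  ...
  [-2.00000,-1.99985] ⇒ x*=-2.0000
Stable set (-2.0000, 0).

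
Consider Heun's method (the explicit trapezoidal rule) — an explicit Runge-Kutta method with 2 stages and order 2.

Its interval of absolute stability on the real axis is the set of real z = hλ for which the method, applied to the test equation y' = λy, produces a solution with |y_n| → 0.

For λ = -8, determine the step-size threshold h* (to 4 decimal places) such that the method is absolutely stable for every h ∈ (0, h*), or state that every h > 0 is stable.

On y'=λy, z=hλ:
  order 2, 2-stage ⇒ R(z)=1+z+z^2/2
  (e.g. R(-1.64)=0.70480, |R|=0.70480)

Need |R(x)|<1, x<0.
x=-1.64: |R|=0.7048
|R(-2.25)|=1.2812 |R(-1.62)|=0.6922 |R(-0.86)|=0.5098
Bisect:
  x_lo=-2.7423 |R|=2.0179  x_hi=-0.1766 |R|=0.8390
  mid=-1.45949 |R|=0.60557 →hi
  mid=-2.10092 |R|=1.10601 →lo
  mid=-1.78020 |R|=0.80436 →hi
  mid=-1.94056 |R|=0.94233 →hi
  mid=-2.02074 |R|=1.02096 →lo
  mid=-1.98065 |R|=0.98084 →hi
  mid=-2.00070 |R|=1.00070 →lo
  ...
  [-2.00007,-1.99991] ⇒ x*=-2.0000
Stable set (-2.0000, 0).

(-2.0000,0); λ=-8 ⇒ h* = 0.2500.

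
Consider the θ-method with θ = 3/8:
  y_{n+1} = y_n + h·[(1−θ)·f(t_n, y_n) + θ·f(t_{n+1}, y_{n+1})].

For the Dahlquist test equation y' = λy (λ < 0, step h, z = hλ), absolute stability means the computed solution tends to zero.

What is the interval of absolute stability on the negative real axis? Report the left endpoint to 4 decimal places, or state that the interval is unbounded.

Set f=λy, z=hλ:
  y_{n+1} = y_n + z·[5/8·y_n + 3/8·y_{n+1}] ⇒ (1 − 3/8z)y_{n+1} = (1 + 5/8z)y_n
  R(z) = (1 + 5/8z)/(1 − 3/8z).

Find x<0 with |R(x)|<1.
x=-0.36: |R|=0.6828
R=−1: 1+5/8x = −1+3/8x ⇒ -1/4x=2 ⇒ x=2/(-1/4)=-8.0000
Confirm numerically:
  x=-7.870: |R|=0.99177 <1
  x=-7.784: |R|=0.98622 <1
  x=-7.084: |R|=0.93737 <1
  x=-3.280: |R|=0.47085 <1
  x=-8.494: |R|=1.02951 >1
  x=-8.086: |R|=1.00533 >1
Interval (-8.0000, 0).

z∈(-8.0000,0).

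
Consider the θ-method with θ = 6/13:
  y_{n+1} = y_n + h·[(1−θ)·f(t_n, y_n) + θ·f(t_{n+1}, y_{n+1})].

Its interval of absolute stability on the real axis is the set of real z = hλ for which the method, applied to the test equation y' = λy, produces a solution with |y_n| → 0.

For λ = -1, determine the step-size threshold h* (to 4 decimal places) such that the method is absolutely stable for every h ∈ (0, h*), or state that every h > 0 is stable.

Test eqn y'=λy, z=hλ:
  y_{n+1} = y_n + z·[7/13·y_n + 6/13·y_{n+1}] ⇒ (1 − 6/13z)y_{n+1} = (1 + 7/13z)y_n
  so R(z) = (1 + 7/13z)/(1 − 6/13z).

Boundary: |R(x)|=1, x<0.
x=-1.65: |R|=0.0633
R=−1: 1+7/13x = −1+6/13x ⇒ -1/13x=2 ⇒ x=2/(-1/13)=-26.0000
Confirm numerically:
  x=-24.056: |R|=0.98764 <1
  x=-19.936: |R|=0.95427 <1
  x=-18.240: |R|=0.93662 <1
  x=-26.331: |R|=1.00194 >1
  x=-26.307: |R|=1.00180 >1
Stable set (-26.0000, 0).

(-26.0000,0); λ=-1 ⇒ h* = (26)/1 = 26.0000.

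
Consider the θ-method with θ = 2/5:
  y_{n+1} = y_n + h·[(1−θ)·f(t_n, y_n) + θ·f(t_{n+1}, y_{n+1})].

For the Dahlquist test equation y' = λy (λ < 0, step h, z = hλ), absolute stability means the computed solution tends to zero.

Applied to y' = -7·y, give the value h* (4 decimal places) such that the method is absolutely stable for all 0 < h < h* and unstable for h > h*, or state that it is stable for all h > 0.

(-10.0000,0); λ=-7 ⇒ h* = (10)/7 = 1.4286.

On y'=λy, z=hλ:
  y_{n+1} = y_n + z·[3/5·y_n + 2/5·y_{n+1}] ⇒ (1 − 2/5z)y_{n+1} = (1 + 3/5z)y_n
  R(z) = (1 + 3/5z)/(1 − 2/5z).

Solve |R(x)|<1 on ℝ⁻.
x=-1.41: |R|=0.0985
R=−1: 1+3/5x = −1+2/5x ⇒ -1/5x=2 ⇒ x=2/(-1/5)=-10.0000
Confirm numerically:
  x=-8.572: |R|=0.93551 <1
  x=-4.838: |R|=0.64827 <1
  x=-4.365: |R|=0.58958 <1
  x=-10.540: |R|=1.02071 >1
  x=-10.246: |R|=1.00965 >1
Interval (-10.0000, 0).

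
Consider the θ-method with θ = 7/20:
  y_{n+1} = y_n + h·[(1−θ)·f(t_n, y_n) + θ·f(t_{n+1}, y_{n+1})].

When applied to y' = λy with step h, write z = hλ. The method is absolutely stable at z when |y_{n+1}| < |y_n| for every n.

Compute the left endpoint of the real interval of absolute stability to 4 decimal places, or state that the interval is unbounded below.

left endpoint -6.6667.

On y'=λy, z=hλ:
  y_{n+1} = y_n + z·[13/20·y_n + 7/20·y_{n+1}] ⇒ (1 − 7/20z)y_{n+1} = (1 + 13/20z)y_n
  so R(z) = (1 + 13/20z)/(1 − 7/20z).

Need |R(x)|<1, x<0.
x=-1.7: |R|=0.0658
R=−1: 1+13/20x = −1+7/20x ⇒ -3/10x=2 ⇒ x=2/(-3/10)=-6.6667
Confirm numerically:
  x=-5.799: |R|=0.91408 <1
  x=-5.115: |R|=0.83317 <1
  x=-4.393: |R|=0.73120 <1
  x=-7.092: |R|=1.03664 >1
  x=-6.688: |R|=1.00192 >1
Stable set (-6.6667, 0).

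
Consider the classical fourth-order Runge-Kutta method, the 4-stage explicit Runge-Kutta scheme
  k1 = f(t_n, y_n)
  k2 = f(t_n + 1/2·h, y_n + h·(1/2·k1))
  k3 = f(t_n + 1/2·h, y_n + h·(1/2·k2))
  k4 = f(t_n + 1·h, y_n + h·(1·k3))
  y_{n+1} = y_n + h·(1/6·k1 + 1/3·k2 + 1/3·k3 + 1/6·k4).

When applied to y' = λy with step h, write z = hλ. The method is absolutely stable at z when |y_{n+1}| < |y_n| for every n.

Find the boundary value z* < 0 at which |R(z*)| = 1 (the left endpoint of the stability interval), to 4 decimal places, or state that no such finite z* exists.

On y'=λy, z=hλ:
  order 4, 4-stage ⇒ R(z)=1+z+z^2/2+z^3/6+z^4/24
  (e.g. R(-0.96)=0.38873, |R|=0.38873)

Boundary: |R(x)|=1, x<0.
x=-0.96: |R|=0.3887
|R(-2.43)|=0.5838 |R(-1.96)|=0.3208 |R(-1.43)|=0.2793
Bisect:
  x_lo=-3.0986 |R|=1.5847  x_hi=-0.1809 |R|=0.8345
  mid=-1.63976 |R|=0.27105 →hi
  mid=-2.36919 |R|=0.53371 →hi
  mid=-2.73391 |R|=0.92525 →hi
  mid=-2.91627 |R|=1.21611 →lo
  mid=-2.82509 |R|=1.06168 →lo
  mid=-2.77950 |R|=0.99130 →hi
  mid=-2.80230 |R|=1.02594 →lo
  ...
  [-2.78538,-2.78520] ⇒ x*=-2.7853
Stable set (-2.7853, 0).

z* = -2.7853.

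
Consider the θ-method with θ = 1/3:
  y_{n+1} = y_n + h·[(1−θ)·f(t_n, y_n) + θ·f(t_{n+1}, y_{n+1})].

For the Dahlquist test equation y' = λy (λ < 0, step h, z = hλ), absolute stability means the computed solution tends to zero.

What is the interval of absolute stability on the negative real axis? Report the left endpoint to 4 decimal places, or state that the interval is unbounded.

Set f=λy, z=hλ:
  y_{n+1} = y_n + z·[2/3·y_n + 1/3·y_{n+1}] ⇒ (1 − 1/3z)y_{n+1} = (1 + 2/3z)y_n
  so R(z) = (1 + 2/3z)/(1 − 1/3z).

Boundary: |R(x)|=1, x<0.
x=-1.51: |R|=0.0044
R=−1: 1+2/3x = −1+1/3x ⇒ -1/3x=2 ⇒ x=2/(-1/3)=-6.0000
Confirm numerically:
  x=-5.764: |R|=0.97307 <1
  x=-3.427: |R|=0.59966 <1
  x=-2.600: |R|=0.39286 <1
  x=-6.180: |R|=1.01961 >1
  x=-6.099: |R|=1.01088 >1
  x=-6.041: |R|=1.00453 >1
Interval (-6.0000, 0).

(-6.0000, 0).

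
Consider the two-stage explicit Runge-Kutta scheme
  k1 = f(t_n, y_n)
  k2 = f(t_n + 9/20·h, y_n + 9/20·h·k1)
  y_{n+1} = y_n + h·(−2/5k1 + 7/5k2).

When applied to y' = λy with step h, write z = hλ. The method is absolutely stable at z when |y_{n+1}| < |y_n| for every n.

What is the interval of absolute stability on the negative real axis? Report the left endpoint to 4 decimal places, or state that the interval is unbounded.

(-1.5873, 0).

With y'=λy (z=hλ):
  k1=λy_n ⇒ h·k1=z·y_n;  k2=λ(1+9/20z)y_n ⇒ h·k2=z(1+9/20z)y_n
  y_{n+1}/y_n = 1 − 2/5z + 7/5z(1+9/20z) = 1 + z + 63/100z²
  Hence R(z) = 1 + z + 63/100z².

Boundary: |R(x)|=1, x<0.
x=-1.44: |R|=0.8664
R=1: x+63/100x²=0 ⇒ x=−100/63=-1.5873; min R=1−1/(4·63/100)=0.6032>−1
Confirm numerically:
  x=-1.380: |R|=0.81977 <1
  x=-1.223: |R|=0.71931 <1
  x=-0.892: |R|=0.60927 <1
  x=-1.895: |R|=1.36735 >1
  x=-1.735: |R|=1.16144 >1
Interval (-1.5873, 0).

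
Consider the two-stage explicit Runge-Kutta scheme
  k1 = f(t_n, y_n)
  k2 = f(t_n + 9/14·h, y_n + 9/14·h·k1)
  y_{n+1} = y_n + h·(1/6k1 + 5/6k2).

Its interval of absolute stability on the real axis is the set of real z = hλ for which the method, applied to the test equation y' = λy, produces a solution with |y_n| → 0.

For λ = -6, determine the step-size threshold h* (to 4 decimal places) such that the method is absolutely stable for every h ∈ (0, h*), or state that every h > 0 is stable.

Set f=λy, z=hλ:
  k1=λy_n ⇒ h·k1=z·y_n;  k2=λ(1+9/14z)y_n ⇒ h·k2=z(1+9/14z)y_n
  y_{n+1}/y_n = 1 + 1/6z + 5/6z(1+9/14z) = 1 + z + 15/28z²
  ⇒ R(z) = 1 + z + 15/28z².

Solve |R(x)|<1 on ℝ⁻.
x=-0.73: |R|=0.5555
R=1: x+15/28x²=0 ⇒ x=−28/15=-1.8667; min R=1−1/(4·15/28)=0.5333>−1
Confirm numerically:
  x=-1.784: |R|=0.92099 <1
  x=-1.593: |R|=0.76645 <1
  x=-1.351: |R|=0.62679 <1
  x=-2.336: |R|=1.58734 >1
  x=-2.089: |R|=1.24881 >1
So |R|<1 on (-1.8667, 0).

(-1.8667,0); λ=-6 ⇒ h* = (28/15)/6 = 0.3111.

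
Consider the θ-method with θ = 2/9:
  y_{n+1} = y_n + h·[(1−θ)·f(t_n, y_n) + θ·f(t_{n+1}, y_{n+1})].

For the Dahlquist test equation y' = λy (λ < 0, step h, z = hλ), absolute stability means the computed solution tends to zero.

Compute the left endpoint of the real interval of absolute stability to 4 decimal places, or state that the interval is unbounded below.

With y'=λy (z=hλ):
  y_{n+1} = y_n + z·[7/9·y_n + 2/9·y_{n+1}] ⇒ (1 − 2/9z)y_{n+1} = (1 + 7/9z)y_n
  R(z) = (1 + 7/9z)/(1 − 2/9z).

Find x<0 with |R(x)|<1.
x=-1.1: |R|=0.1161
R=−1: 1+7/9x = −1+2/9x ⇒ -5/9x=2 ⇒ x=2/(-5/9)=-3.6000
Confirm numerically:
  x=-3.363: |R|=0.92465 <1
  x=-1.718: |R|=0.24333 <1
  x=-1.442: |R|=0.09206 <1
  x=-4.009: |R|=1.12017 >1
  x=-3.739: |R|=1.04218 >1
  x=-3.662: |R|=1.01899 >1
Stable set (-3.6000, 0).

z* = -3.6000.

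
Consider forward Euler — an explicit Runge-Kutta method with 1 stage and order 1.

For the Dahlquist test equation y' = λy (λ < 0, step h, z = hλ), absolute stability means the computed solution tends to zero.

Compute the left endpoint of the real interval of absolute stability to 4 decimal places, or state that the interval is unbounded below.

Set f=λy, z=hλ:
  order 1, 1-stage ⇒ R(z)=1+z
  (e.g. R(-0.57)=0.43000, |R|=0.43000)

Boundary: |R(x)|=1, x<0.
x=-0.57: |R|=0.4300
|R(-2.36)|=1.3600 |R(-2.07)|=1.0700 |R(-1.03)|=0.0300
Bisect:
  x_lo=-2.5102 |R|=1.5102  x_hi=-0.1415 |R|=0.8585
  mid=-1.32584 |R|=0.32584 →hi
  mid=-1.91802 |R|=0.91802 →hi
  mid=-2.21411 |R|=1.21411 →lo
  mid=-2.06606 |R|=1.06606 →lo
  mid=-1.99204 |R|=0.99204 →hi
  mid=-2.02905 |R|=1.02905 →lo
  mid=-2.01055 |R|=1.01055 →lo
  mid=-2.00129 |R|=1.00129 →lo
  mid=-1.99667 |R|=0.99667 →hi
  ...
  [-2.00014,-1.99999] ⇒ x*=-2.0000
Interval (-2.0000, 0).

z* = -2.0000.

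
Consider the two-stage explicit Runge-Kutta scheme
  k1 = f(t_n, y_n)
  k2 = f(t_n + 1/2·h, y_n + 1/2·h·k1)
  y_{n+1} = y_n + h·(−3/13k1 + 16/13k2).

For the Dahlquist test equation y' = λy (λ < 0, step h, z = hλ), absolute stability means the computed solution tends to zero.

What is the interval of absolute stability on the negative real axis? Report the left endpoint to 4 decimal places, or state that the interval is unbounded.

(-1.6250, 0).

Set f=λy, z=hλ:
  k1=λy_n ⇒ h·k1=z·y_n;  k2=λ(1+1/2z)y_n ⇒ h·k2=z(1+1/2z)y_n
  y_{n+1}/y_n = 1 − 3/13z + 16/13z(1+1/2z) = 1 + z + 8/13z²
  Hence R(z) = 1 + z + 8/13z².

Boundary: |R(x)|=1, x<0.
x=-0.33: |R|=0.7370
R=1: x+8/13x²=0 ⇒ x=−13/8=-1.6250; min R=1−1/(4·8/13)=0.5938>−1
Confirm numerically:
  x=-1.358: |R|=0.77687 <1
  x=-1.071: |R|=0.63487 <1
  x=-0.701: |R|=0.60140 <1
  x=-2.162: |R|=1.71446 >1
  x=-1.974: |R|=1.42395 >1
  x=-1.775: |R|=1.16385 >1
So |R|<1 on (-1.6250, 0).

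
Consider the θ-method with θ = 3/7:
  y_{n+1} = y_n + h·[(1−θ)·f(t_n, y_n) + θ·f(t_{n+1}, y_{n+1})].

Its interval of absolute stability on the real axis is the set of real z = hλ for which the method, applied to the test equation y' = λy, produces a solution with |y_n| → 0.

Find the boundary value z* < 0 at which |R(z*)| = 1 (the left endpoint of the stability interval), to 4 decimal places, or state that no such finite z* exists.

z* = -14.0000.

Test eqn y'=λy, z=hλ:
  y_{n+1} = y_n + z·[4/7·y_n + 3/7·y_{n+1}] ⇒ (1 − 3/7z)y_{n+1} = (1 + 4/7z)y_n
  Hence R(z) = (1 + 4/7z)/(1 − 3/7z).

Boundary: |R(x)|=1, x<0.
x=-1.64: |R|=0.0369
R=−1: 1+4/7x = −1+3/7x ⇒ -1/7x=2 ⇒ x=2/(-1/7)=-14.0000
Confirm numerically:
  x=-12.509: |R|=0.96651 <1
  x=-7.267: |R|=0.76622 <1
  x=-6.704: |R|=0.73089 <1
  x=-6.657: |R|=0.72774 <1
  x=-14.582: |R|=1.01147 >1
  x=-14.311: |R|=1.00623 >1
Interval (-14.0000, 0).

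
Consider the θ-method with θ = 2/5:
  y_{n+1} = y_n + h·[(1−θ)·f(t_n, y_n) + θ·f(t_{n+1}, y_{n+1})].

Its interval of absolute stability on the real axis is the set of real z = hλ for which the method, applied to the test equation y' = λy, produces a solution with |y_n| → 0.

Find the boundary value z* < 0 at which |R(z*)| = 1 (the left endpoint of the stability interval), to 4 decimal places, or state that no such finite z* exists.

Test eqn y'=λy, z=hλ:
  y_{n+1} = y_n + z·[3/5·y_n + 2/5·y_{n+1}] ⇒ (1 − 2/5z)y_{n+1} = (1 + 3/5z)y_n
  Hence R(z) = (1 + 3/5z)/(1 − 2/5z).

Boundary: |R(x)|=1, x<0.
x=-1.5: |R|=0.0625
R=−1: 1+3/5x = −1+2/5x ⇒ -1/5x=2 ⇒ x=2/(-1/5)=-10.0000
Confirm numerically:
  x=-6.964: |R|=0.83960 <1
  x=-6.662: |R|=0.81783 <1
  x=-5.391: |R|=0.70796 <1
  x=-4.884: |R|=0.65358 <1
  x=-10.535: |R|=1.02052 >1
  x=-10.467: |R|=1.01801 >1
  x=-10.446: |R|=1.01723 >1
Interval (-10.0000, 0).

z* = -10.0000.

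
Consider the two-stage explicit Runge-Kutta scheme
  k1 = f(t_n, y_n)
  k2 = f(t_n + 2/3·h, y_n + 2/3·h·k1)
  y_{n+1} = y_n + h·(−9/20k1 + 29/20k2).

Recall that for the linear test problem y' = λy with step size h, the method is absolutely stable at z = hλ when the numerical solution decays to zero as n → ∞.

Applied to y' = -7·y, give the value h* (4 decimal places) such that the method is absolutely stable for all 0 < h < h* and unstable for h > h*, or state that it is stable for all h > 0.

With y'=λy (z=hλ):
  k1=λy_n ⇒ h·k1=z·y_n;  k2=λ(1+2/3z)y_n ⇒ h·k2=z(1+2/3z)y_n
  y_{n+1}/y_n = 1 − 9/20z + 29/20z(1+2/3z) = 1 + z + 29/30z²
  ⇒ R(z) = 1 + z + 29/30z².

Boundary: |R(x)|=1, x<0.
x=-0.8: |R|=0.8187
R=1: x+29/30x²=0 ⇒ x=−30/29=-1.0345; min R=1−1/(4·29/30)=0.7414>−1
Confirm numerically:
  x=-1.009: |R|=0.97514 <1
  x=-1.007: |R|=0.97325 <1
  x=-0.666: |R|=0.76277 <1
  x=-1.390: |R|=1.47770 >1
  x=-1.149: |R|=1.12719 >1
  x=-1.148: |R|=1.12597 >1
Stable set (-1.0345, 0).

(-1.0345,0); λ=-7 ⇒ h* = (30/29)/7 = 0.1478.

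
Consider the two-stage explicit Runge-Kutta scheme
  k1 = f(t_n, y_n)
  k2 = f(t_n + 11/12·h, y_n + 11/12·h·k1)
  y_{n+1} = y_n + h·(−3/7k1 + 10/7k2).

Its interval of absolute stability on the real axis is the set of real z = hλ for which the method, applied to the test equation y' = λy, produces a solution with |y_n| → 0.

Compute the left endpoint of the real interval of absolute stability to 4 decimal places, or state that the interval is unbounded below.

With y'=λy (z=hλ):
  k1=λy_n ⇒ h·k1=z·y_n;  k2=λ(1+11/12z)y_n ⇒ h·k2=z(1+11/12z)y_n
  y_{n+1}/y_n = 1 − 3/7z + 10/7z(1+11/12z) = 1 + z + 55/42z²
  ⇒ R(z) = 1 + z + 55/42z².

Boundary: |R(x)|=1, x<0.
x=-1.54: |R|=2.5657
R=1: x+55/42x²=0 ⇒ x=−42/55=-0.7636; min R=1−1/(4·55/42)=0.8091>−1
Confirm numerically:
  x=-0.698: |R|=0.94001 <1
  x=-0.520: |R|=0.83410 <1
  x=-0.385: |R|=0.80910 <1
  x=-0.379: |R|=0.80910 <1
  x=-1.264: |R|=1.82822 >1
  x=-0.888: |R|=1.14462 >1
So |R|<1 on (-0.7636, 0).

left endpoint -0.7636.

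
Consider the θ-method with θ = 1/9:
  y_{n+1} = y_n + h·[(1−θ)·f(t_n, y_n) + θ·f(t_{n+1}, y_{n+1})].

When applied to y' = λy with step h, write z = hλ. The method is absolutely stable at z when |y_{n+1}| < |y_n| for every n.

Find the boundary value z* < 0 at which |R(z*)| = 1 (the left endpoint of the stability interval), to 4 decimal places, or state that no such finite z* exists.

left endpoint -2.5714.

Test eqn y'=λy, z=hλ:
  y_{n+1} = y_n + z·[8/9·y_n + 1/9·y_{n+1}] ⇒ (1 − 1/9z)y_{n+1} = (1 + 8/9z)y_n
  so R(z) = (1 + 8/9z)/(1 − 1/9z).

Boundary: |R(x)|=1, x<0.
x=-1.06: |R|=0.0517
R=−1: 1+8/9x = −1+1/9x ⇒ -7/9x=2 ⇒ x=2/(-7/9)=-2.5714
Confirm numerically:
  x=-1.674: |R|=0.41147 <1
  x=-1.348: |R|=0.17240 <1
  x=-1.291: |R|=0.12904 <1
  x=-1.286: |R|=0.12522 <1
  x=-2.956: |R|=1.22516 >1
  x=-2.830: |R|=1.15300 >1
Stable set (-2.5714, 0).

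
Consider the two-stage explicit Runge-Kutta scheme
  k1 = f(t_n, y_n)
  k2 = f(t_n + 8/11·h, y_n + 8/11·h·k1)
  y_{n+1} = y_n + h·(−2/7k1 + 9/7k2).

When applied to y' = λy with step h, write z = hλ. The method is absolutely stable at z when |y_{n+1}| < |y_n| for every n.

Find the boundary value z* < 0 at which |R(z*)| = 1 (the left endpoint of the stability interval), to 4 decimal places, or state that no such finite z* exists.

z* = -1.0694.

Test eqn y'=λy, z=hλ:
  k1=λy_n ⇒ h·k1=z·y_n;  k2=λ(1+8/11z)y_n ⇒ h·k2=z(1+8/11z)y_n
  y_{n+1}/y_n = 1 − 2/7z + 9/7z(1+8/11z) = 1 + z + 72/77z²
  Hence R(z) = 1 + z + 72/77z².

Boundary: |R(x)|=1, x<0.
x=-1.06: |R|=0.9906
R=1: x+72/77x²=0 ⇒ x=−77/72=-1.0694; min R=1−1/(4·72/77)=0.7326>−1
Confirm numerically:
  x=-0.994: |R|=0.92988 <1
  x=-0.953: |R|=0.89623 <1
  x=-0.622: |R|=0.73976 <1
  x=-0.571: |R|=0.73387 <1
  x=-1.307: |R|=1.29032 >1
  x=-1.234: |R|=1.18988 >1
  x=-1.218: |R|=1.16919 >1
Stable set (-1.0694, 0).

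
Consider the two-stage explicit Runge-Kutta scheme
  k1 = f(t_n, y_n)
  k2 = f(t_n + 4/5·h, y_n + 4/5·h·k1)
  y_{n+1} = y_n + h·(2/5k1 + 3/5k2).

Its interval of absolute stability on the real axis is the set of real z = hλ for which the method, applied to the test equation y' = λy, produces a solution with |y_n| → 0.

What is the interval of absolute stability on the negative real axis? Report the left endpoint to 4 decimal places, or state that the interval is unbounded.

Test eqn y'=λy, z=hλ:
  k1=λy_n ⇒ h·k1=z·y_n;  k2=λ(1+4/5z)y_n ⇒ h·k2=z(1+4/5z)y_n
  y_{n+1}/y_n = 1 + 2/5z + 3/5z(1+4/5z) = 1 + z + 12/25z²
  R(z) = 1 + z + 12/25z².

Solve |R(x)|<1 on ℝ⁻.
x=-0.32: |R|=0.7292
R=1: x+12/25x²=0 ⇒ x=−25/12=-2.0833; min R=1−1/(4·12/25)=0.4792>−1
Confirm numerically:
  x=-2.059: |R|=0.97595 <1
  x=-1.531: |R|=0.59410 <1
  x=-1.019: |R|=0.47941 <1
  x=-0.873: |R|=0.49282 <1
  x=-2.583: |R|=1.61951 >1
  x=-2.476: |R|=1.46668 >1
  x=-2.160: |R|=1.07949 >1
So |R|<1 on (-2.0833, 0).

z∈(-2.0833,0).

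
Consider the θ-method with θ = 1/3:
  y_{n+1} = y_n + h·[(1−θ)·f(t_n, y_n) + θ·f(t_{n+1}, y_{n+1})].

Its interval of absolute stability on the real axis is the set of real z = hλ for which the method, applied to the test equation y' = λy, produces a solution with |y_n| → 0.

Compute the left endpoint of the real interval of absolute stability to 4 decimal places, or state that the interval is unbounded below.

z* = -6.0000.

Set f=λy, z=hλ:
  y_{n+1} = y_n + z·[2/3·y_n + 1/3·y_{n+1}] ⇒ (1 − 1/3z)y_{n+1} = (1 + 2/3z)y_n
  so R(z) = (1 + 2/3z)/(1 − 1/3z).

Need |R(x)|<1, x<0.
x=-1.21: |R|=0.1378
R=−1: 1+2/3x = −1+1/3x ⇒ -1/3x=2 ⇒ x=2/(-1/3)=-6.0000
Confirm numerically:
  x=-5.012: |R|=0.87668 <1
  x=-4.462: |R|=0.79389 <1
  x=-4.047: |R|=0.72286 <1
  x=-2.725: |R|=0.42795 <1
  x=-6.599: |R|=1.06240 >1
  x=-6.589: |R|=1.06142 >1
  x=-6.400: |R|=1.04255 >1
Interval (-6.0000, 0).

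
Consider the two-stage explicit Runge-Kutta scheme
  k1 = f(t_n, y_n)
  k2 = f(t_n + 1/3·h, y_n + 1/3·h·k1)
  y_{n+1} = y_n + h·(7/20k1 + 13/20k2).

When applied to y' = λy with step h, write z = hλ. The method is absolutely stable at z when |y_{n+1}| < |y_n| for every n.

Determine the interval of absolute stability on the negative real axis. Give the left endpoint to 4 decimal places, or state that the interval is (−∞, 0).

(-4.6154, 0).

On y'=λy, z=hλ:
  k1=λy_n ⇒ h·k1=z·y_n;  k2=λ(1+1/3z)y_n ⇒ h·k2=z(1+1/3z)y_n
  y_{n+1}/y_n = 1 + 7/20z + 13/20z(1+1/3z) = 1 + z + 13/60z²
  R(z) = 1 + z + 13/60z².

Need |R(x)|<1, x<0.
x=-0.42: |R|=0.6182
R=1: x+13/60x²=0 ⇒ x=−60/13=-4.6154; min R=1−1/(4·13/60)=-0.1538>−1
Confirm numerically:
  x=-4.004: |R|=0.46960 <1
  x=-3.520: |R|=0.16459 <1
  x=-3.334: |R|=0.07437 <1
  x=-4.747: |R|=1.13537 >1
  x=-4.706: |R|=1.09239 >1
Interval (-4.6154, 0).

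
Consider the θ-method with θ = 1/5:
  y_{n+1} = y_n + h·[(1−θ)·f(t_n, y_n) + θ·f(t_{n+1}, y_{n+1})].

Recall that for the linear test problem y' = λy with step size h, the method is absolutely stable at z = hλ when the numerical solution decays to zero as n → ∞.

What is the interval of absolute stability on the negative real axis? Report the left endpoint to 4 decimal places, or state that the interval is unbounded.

Test eqn y'=λy, z=hλ:
  y_{n+1} = y_n + z·[4/5·y_n + 1/5·y_{n+1}] ⇒ (1 − 1/5z)y_{n+1} = (1 + 4/5z)y_n
  ⇒ R(z) = (1 + 4/5z)/(1 − 1/5z).

Find x<0 with |R(x)|<1.
x=-1.77: |R|=0.3072
R=−1: 1+4/5x = −1+1/5x ⇒ -3/5x=2 ⇒ x=2/(-3/5)=-3.3333
Confirm numerically:
  x=-3.005: |R|=0.87695 <1
  x=-2.310: |R|=0.58003 <1
  x=-2.209: |R|=0.53211 <1
  x=-3.730: |R|=1.13631 >1
  x=-3.709: |R|=1.12941 >1
So |R|<1 on (-3.3333, 0).

z∈(-3.3333,0).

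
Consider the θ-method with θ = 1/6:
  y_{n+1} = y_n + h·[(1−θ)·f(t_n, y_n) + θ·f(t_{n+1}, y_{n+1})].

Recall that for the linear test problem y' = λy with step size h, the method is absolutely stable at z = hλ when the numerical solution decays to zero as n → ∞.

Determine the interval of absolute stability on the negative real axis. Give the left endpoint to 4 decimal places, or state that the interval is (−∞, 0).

z∈(-3.0000,0).

On y'=λy, z=hλ:
  y_{n+1} = y_n + z·[5/6·y_n + 1/6·y_{n+1}] ⇒ (1 − 1/6z)y_{n+1} = (1 + 5/6z)y_n
  ⇒ R(z) = (1 + 5/6z)/(1 − 1/6z).

Find x<0 with |R(x)|<1.
x=-1.76: |R|=0.3608
R=−1: 1+5/6x = −1+1/6x ⇒ -2/3x=2 ⇒ x=2/(-2/3)=-3.0000
Confirm numerically:
  x=-2.942: |R|=0.97406 <1
  x=-2.415: |R|=0.72193 <1
  x=-1.544: |R|=0.22800 <1
  x=-1.469: |R|=0.18008 <1
  x=-3.483: |R|=1.20373 >1
  x=-3.345: |R|=1.14767 >1
  x=-3.122: |R|=1.05350 >1
So |R|<1 on (-3.0000, 0).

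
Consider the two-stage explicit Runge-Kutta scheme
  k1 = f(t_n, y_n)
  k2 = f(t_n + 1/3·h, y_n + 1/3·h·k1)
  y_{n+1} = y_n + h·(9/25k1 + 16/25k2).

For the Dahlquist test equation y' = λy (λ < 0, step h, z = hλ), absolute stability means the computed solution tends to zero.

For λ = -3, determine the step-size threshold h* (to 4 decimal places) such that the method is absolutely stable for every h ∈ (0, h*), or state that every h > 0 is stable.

With y'=λy (z=hλ):
  k1=λy_n ⇒ h·k1=z·y_n;  k2=λ(1+1/3z)y_n ⇒ h·k2=z(1+1/3z)y_n
  y_{n+1}/y_n = 1 + 9/25z + 16/25z(1+1/3z) = 1 + z + 16/75z²
  ⇒ R(z) = 1 + z + 16/75z².

Find x<0 with |R(x)|<1.
x=-0.67: |R|=0.4258
R=1: x+16/75x²=0 ⇒ x=−75/16=-4.6875; min R=1−1/(4·16/75)=-0.1719>−1
Confirm numerically:
  x=-4.364: |R|=0.69883 <1
  x=-3.298: |R|=0.02238 <1
  x=-3.128: |R|=0.04066 <1
  x=-3.039: |R|=0.06876 <1
  x=-5.206: |R|=1.57585 >1
  x=-4.918: |R|=1.24183 >1
Interval (-4.6875, 0).

(-4.6875,0); λ=-3 ⇒ h* = (75/16)/3 = 1.5625.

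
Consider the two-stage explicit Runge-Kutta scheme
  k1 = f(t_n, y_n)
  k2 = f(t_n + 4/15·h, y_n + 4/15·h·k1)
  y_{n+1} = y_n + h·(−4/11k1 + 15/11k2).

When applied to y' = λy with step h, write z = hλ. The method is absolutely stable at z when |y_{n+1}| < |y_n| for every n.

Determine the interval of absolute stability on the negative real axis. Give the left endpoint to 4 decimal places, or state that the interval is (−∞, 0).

With y'=λy (z=hλ):
  k1=λy_n ⇒ h·k1=z·y_n;  k2=λ(1+4/15z)y_n ⇒ h·k2=z(1+4/15z)y_n
  y_{n+1}/y_n = 1 − 4/11z + 15/11z(1+4/15z) = 1 + z + 4/11z²
  so R(z) = 1 + z + 4/11z².

Solve |R(x)|<1 on ℝ⁻.
x=-1.6: |R|=0.3309
R=1: x+4/11x²=0 ⇒ x=−11/4=-2.7500; min R=1−1/(4·4/11)=0.3125>−1
Confirm numerically:
  x=-2.333: |R|=0.64623 <1
  x=-2.087: |R|=0.49684 <1
  x=-1.860: |R|=0.39804 <1
  x=-1.139: |R|=0.33275 <1
  x=-3.349: |R|=1.72947 >1
  x=-2.950: |R|=1.21455 >1
  x=-2.871: |R|=1.12632 >1
Interval (-2.7500, 0).

(-2.7500, 0).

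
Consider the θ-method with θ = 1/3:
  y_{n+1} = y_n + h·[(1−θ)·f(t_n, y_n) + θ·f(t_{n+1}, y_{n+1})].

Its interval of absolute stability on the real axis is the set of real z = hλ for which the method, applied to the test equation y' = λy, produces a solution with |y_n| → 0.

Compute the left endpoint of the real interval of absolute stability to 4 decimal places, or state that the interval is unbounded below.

left endpoint -6.0000.

Set f=λy, z=hλ:
  y_{n+1} = y_n + z·[2/3·y_n + 1/3·y_{n+1}] ⇒ (1 − 1/3z)y_{n+1} = (1 + 2/3z)y_n
  ⇒ R(z) = (1 + 2/3z)/(1 − 1/3z).

Boundary: |R(x)|=1, x<0.
x=-0.81: |R|=0.3622
R=−1: 1+2/3x = −1+1/3x ⇒ -1/3x=2 ⇒ x=2/(-1/3)=-6.0000
Confirm numerically:
  x=-5.791: |R|=0.97623 <1
  x=-4.293: |R|=0.76594 <1
  x=-4.015: |R|=0.71703 <1
  x=-3.749: |R|=0.66647 <1
  x=-6.400: |R|=1.04255 >1
  x=-6.399: |R|=1.04245 >1
Interval (-6.0000, 0).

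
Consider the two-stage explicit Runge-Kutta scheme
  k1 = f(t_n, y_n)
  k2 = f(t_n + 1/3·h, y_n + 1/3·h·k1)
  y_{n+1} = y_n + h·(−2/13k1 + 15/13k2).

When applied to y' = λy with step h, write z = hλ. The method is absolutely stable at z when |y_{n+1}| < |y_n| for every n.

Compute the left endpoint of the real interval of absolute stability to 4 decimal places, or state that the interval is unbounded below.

left endpoint -2.6000.

Test eqn y'=λy, z=hλ:
  k1=λy_n ⇒ h·k1=z·y_n;  k2=λ(1+1/3z)y_n ⇒ h·k2=z(1+1/3z)y_n
  y_{n+1}/y_n = 1 − 2/13z + 15/13z(1+1/3z) = 1 + z + 5/13z²
  ⇒ R(z) = 1 + z + 5/13z².

Boundary: |R(x)|=1, x<0.
x=-0.84: |R|=0.4314
R=1: x+5/13x²=0 ⇒ x=−13/5=-2.6000; min R=1−1/(4·5/13)=0.3500>−1
Confirm numerically:
  x=-2.386: |R|=0.80361 <1
  x=-2.266: |R|=0.70891 <1
  x=-1.214: |R|=0.35284 <1
  x=-3.194: |R|=1.72971 >1
  x=-3.071: |R|=1.55632 >1
  x=-2.829: |R|=1.24917 >1
So |R|<1 on (-2.6000, 0).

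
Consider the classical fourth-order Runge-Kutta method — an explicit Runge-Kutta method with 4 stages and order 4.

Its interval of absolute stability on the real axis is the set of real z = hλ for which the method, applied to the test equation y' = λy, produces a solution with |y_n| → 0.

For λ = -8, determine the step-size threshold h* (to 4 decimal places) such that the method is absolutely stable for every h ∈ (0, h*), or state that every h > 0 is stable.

(-2.7853,0); λ=-8 ⇒ h* = 0.3482.

With y'=λy (z=hλ):
  order 4, 4-stage ⇒ R(z)=1+z+z^2/2+z^3/6+z^4/24
  (e.g. R(-1.49)=0.27409, |R|=0.27409)

Boundary: |R(x)|=1, x<0.
x=-1.49: |R|=0.2741
|R(-2.6)|=0.7547 |R(-1.07)|=0.3529 |R(-0.76)|=0.4695
Bisect:
  x_lo=-3.2090 |R|=1.8506  x_hi=-0.3863 |R|=0.6797
  mid=-1.79761 |R|=0.28504 →hi
  mid=-2.50329 |R|=0.65167 →hi
  mid=-2.85613 |R|=1.11215 →lo
  mid=-2.67971 |R|=0.85214 →hi
  mid=-2.76792 |R|=0.97412 →hi
  mid=-2.81202 |R|=1.04105 →lo
  mid=-2.78997 |R|=1.00707 →lo
  mid=-2.77894 |R|=0.99047 →hi
  mid=-2.78446 |R|=0.99874 →hi
  mid=-2.78721 |R|=1.00290 →lo
  ...
  [-2.78532,-2.78515] ⇒ x*=-2.7853
Interval (-2.7853, 0).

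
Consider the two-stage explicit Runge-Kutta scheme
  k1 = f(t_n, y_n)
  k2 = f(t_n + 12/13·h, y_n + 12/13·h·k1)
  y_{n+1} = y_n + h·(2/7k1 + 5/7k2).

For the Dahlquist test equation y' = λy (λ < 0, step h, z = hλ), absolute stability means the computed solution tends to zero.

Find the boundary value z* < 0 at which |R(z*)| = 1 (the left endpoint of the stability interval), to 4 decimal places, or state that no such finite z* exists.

Test eqn y'=λy, z=hλ:
  k1=λy_n ⇒ h·k1=z·y_n;  k2=λ(1+12/13z)y_n ⇒ h·k2=z(1+12/13z)y_n
  y_{n+1}/y_n = 1 + 2/7z + 5/7z(1+12/13z) = 1 + z + 60/91z²
  R(z) = 1 + z + 60/91z².

Solve |R(x)|<1 on ℝ⁻.
x=-1.19: |R|=0.7437
R=1: x+60/91x²=0 ⇒ x=−91/60=-1.5167; min R=1−1/(4·60/91)=0.6208>−1
Confirm numerically:
  x=-0.880: |R|=0.63059 <1
  x=-0.826: |R|=0.62385 <1
  x=-0.806: |R|=0.62233 <1
  x=-0.627: |R|=0.63221 <1
  x=-1.891: |R|=1.46672 >1
  x=-1.552: |R|=1.03616 >1
Interval (-1.5167, 0).

left endpoint -1.5167.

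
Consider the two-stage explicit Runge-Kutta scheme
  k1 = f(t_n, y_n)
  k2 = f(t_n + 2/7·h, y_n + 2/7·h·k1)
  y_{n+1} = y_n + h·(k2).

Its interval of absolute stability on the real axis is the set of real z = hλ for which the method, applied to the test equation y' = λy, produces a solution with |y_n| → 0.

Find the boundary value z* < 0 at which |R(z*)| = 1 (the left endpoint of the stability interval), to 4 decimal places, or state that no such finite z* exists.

left endpoint -3.5000.

Test eqn y'=λy, z=hλ:
  k1=λy_n ⇒ h·k1=z·y_n;  k2=λ(1+2/7z)y_n ⇒ h·k2=z(1+2/7z)y_n
  y_{n+1}/y_n = 1 + z(1+2/7z) = 1 + z + 2/7z²
  Hence R(z) = 1 + z + 2/7z².

Find x<0 with |R(x)|<1.
x=-0.77: |R|=0.3994
R=1: x+2/7x²=0 ⇒ x=−7/2=-3.5000; min R=1−1/(4·2/7)=0.1250>−1
Confirm numerically:
  x=-3.166: |R|=0.69787 <1
  x=-2.498: |R|=0.28486 <1
  x=-2.308: |R|=0.21396 <1
  x=-3.918: |R|=1.46792 >1
  x=-3.757: |R|=1.27587 >1
Interval (-3.5000, 0).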